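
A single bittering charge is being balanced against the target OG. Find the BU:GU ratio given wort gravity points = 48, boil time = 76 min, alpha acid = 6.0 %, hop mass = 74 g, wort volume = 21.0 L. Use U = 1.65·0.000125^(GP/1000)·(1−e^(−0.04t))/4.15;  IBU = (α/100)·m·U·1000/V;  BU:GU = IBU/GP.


U = 1.65·0.000125^(48/1000)·(1−e^(−0.04·76))/4.15 = 0.2459
IBU = (6.0/100)·74·0.2459·1000/21.0 = 51.9952
BU:GU = 51.9952/48

1.0832


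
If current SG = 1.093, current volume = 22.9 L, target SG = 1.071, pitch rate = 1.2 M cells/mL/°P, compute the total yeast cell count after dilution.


V_w = V·((SG_c−1)/(SG_t−1)−1);  °P = 259 − 259/SG_t;  cells = rate·(V+V_w)·°P
V_w = 22.9·((1.093−1)/(1.071−1)−1) = 7.0958
V_final = 22.9 + 7.0958 = 29.9958
°P = 259 − 259/1.071 = 17.1699
cells = 1.2·29.9958·17.1699

618.0306 billion cells


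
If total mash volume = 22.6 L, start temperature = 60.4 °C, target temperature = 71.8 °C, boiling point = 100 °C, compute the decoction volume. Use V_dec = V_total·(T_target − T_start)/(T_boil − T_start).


V_dec = 22.6·(71.8 − 60.4)/(100 − 60.4)

6.5061 L


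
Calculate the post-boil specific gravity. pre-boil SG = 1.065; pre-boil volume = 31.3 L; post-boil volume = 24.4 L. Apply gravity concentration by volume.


SG_post = 1 + (SG_pre − 1)·V_pre/V_post
pts_pre = (1.065 − 1)·1000 = 65.0000
pts_post = 65.0000·31.3/24.4 = 83.3811
SG_post = 1 + 83.3811/1000

1.0834


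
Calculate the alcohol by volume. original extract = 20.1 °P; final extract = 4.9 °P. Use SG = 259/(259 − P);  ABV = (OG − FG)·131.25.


OG = 259/(259 − 20.1) = 1.0841
FG = 259/(259 − 4.9) = 1.0193
ABV = (1.0841 − 1.0193)·131.25

8.5118 % ABV


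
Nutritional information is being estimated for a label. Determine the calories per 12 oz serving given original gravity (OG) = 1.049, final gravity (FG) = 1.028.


ABW = (OG−FG)·131.25·0.79/FG;  °P = 259 − 259/SG (for OG→OE and FG→AE);  RE = 0.1808·OE + 0.8192·AE;  Cal = (6.9·ABW + 4·(RE−0.1))·FG·3.55
ABW = (1.049 − 1.028)·131.25·0.79/1.028 = 2.1181
OE = 259 − 259/1.049 = 12.0982 °P
AE = 259 − 259/1.028 = 7.0545 °P
RE = 0.1808·12.0982 + 0.8192·7.0545 = 7.9664 °P
Cal = (6.9·2.1181 + 4·(7.9664−0.1))·1.028·3.55

168.1666 kcal


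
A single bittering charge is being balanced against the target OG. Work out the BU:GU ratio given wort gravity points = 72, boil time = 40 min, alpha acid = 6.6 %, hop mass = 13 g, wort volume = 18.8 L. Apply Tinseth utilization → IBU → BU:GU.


U = 1.65·0.000125^(GP/1000)·(1−e^(−0.04t))/4.15;  IBU = (α/100)·m·U·1000/V;  BU:GU = IBU/GP
U = 1.65·0.000125^(72/1000)·(1−e^(−0.04·40))/4.15 = 0.1661
IBU = (6.6/100)·13·0.1661·1000/18.8 = 7.5823
BU:GU = 7.5823/72

0.1053


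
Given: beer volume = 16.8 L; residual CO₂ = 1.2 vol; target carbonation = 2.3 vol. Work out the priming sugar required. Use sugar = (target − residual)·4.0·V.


sugar = (2.3 − 1.2)·4.0·16.8

73.9200 g


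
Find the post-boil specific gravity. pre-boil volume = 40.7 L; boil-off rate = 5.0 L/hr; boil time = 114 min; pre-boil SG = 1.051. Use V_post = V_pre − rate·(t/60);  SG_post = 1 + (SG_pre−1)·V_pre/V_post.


V_post = 40.7 − 5.0·(114/60) = 31.2000
SG_post = 1 + (1.051 − 1)·40.7/31.2000

1.0665


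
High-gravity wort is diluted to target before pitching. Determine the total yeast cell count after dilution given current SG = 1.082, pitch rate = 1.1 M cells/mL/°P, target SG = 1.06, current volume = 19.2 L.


V_w = V·((SG_c−1)/(SG_t−1)−1);  °P = 259 − 259/SG_t;  cells = rate·(V+V_w)·°P
V_w = 19.2·((1.082−1)/(1.06−1)−1) = 7.0400
V_final = 19.2 + 7.0400 = 26.2400
°P = 259 − 259/1.06 = 14.6604
cells = 1.1·26.2400·14.6604

423.1571 billion cells


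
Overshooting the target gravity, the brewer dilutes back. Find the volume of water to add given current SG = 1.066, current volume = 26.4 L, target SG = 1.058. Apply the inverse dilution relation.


V_water = V·((SG_curr − 1)/(SG_target − 1) − 1)
V_water = 26.4·((1.066 − 1)/(1.058 − 1) − 1)

3.6414 L


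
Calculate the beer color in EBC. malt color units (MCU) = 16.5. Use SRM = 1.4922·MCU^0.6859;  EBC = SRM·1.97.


SRM = 1.4922·16.5^0.6859 = 10.2070
EBC = 10.2070·1.97

20.1078 EBC


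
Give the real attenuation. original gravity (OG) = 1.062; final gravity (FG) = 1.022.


AA = (OG−FG)/(OG−1)·100;  RA = AA·0.8192
AA = (1.062 − 1.022)/(1.062 − 1)·100 = 64.5161
RA = 64.5161·0.8192

52.8516 %


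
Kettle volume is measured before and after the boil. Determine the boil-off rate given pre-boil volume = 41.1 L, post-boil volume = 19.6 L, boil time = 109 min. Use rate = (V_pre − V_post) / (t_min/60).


rate = (41.1 − 19.6) / (109/60)

11.8349 L/hr


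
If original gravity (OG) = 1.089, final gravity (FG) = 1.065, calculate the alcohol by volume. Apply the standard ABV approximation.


ABV = (OG − FG) · 131.25
ABV = (1.089 − 1.065) · 131.25

3.1500 % ABV


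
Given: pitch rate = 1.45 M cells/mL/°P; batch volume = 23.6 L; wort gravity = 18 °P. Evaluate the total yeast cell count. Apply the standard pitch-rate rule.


cells (billions) = rate · V_L · °P
cells = 1.45 · 23.6 · 18

615.9600 billion cells


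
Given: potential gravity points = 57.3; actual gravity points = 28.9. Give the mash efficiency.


efficiency = actual / potential × 100
efficiency = 28.9 / 57.3 × 100

50.4363 %


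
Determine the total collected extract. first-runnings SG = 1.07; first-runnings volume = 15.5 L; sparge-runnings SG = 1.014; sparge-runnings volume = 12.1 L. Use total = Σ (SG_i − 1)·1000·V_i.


first = (1.07 − 1)·1000·15.5 = 1085.0000
sparge = (1.014 − 1)·1000·12.1 = 169.4000
total = 1085.0000 + 169.4000

1254.4000 gravity·L


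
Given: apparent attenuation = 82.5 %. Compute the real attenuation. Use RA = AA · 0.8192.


RA = 82.5 · 0.8192

67.5840 %


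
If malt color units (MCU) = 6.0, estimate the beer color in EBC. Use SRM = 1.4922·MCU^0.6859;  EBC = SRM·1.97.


SRM = 1.4922·6.0^0.6859 = 5.0999
EBC = 5.0999·1.97

10.0468 EBC


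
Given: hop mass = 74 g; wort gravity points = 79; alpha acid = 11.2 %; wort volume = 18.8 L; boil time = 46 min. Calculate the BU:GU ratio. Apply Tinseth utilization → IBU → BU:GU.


U = 1.65·0.000125^(GP/1000)·(1−e^(−0.04t))/4.15;  IBU = (α/100)·m·U·1000/V;  BU:GU = IBU/GP
U = 1.65·0.000125^(79/1000)·(1−e^(−0.04·46))/4.15 = 0.1644
IBU = (11.2/100)·74·0.1644·1000/18.8 = 72.4893
BU:GU = 72.4893/79

0.9176


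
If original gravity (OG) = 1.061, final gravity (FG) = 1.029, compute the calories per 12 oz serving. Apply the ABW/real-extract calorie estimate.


ABW = (OG−FG)·131.25·0.79/FG;  °P = 259 − 259/SG (for OG→OE and FG→AE);  RE = 0.1808·OE + 0.8192·AE;  Cal = (6.9·ABW + 4·(RE−0.1))·FG·3.55
ABW = (1.061 − 1.029)·131.25·0.79/1.029 = 3.2245
OE = 259 − 259/1.061 = 14.8907 °P
AE = 259 − 259/1.029 = 7.2993 °P
RE = 0.1808·14.8907 + 0.8192·7.2993 = 8.6718 °P
Cal = (6.9·3.2245 + 4·(8.6718−0.1))·1.029·3.55

206.5244 kcal


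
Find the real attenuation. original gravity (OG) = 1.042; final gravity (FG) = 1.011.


AA = (OG−FG)/(OG−1)·100;  RA = AA·0.8192
AA = (1.042 − 1.011)/(1.042 − 1)·100 = 73.8095
RA = 73.8095·0.8192

60.4648 %


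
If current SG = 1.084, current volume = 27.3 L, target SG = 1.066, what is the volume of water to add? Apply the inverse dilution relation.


V_water = V·((SG_curr − 1)/(SG_target − 1) − 1)
V_water = 27.3·((1.084 − 1)/(1.066 − 1) − 1)

7.4455 L


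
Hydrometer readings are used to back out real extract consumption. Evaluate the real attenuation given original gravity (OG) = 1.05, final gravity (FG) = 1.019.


AA = (OG−FG)/(OG−1)·100;  RA = AA·0.8192
AA = (1.05 − 1.019)/(1.05 − 1)·100 = 62.0000
RA = 62.0000·0.8192

50.7904 %


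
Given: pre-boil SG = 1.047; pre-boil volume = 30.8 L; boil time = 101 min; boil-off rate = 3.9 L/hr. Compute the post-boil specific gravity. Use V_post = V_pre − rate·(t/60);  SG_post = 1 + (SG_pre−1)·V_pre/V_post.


V_post = 30.8 − 3.9·(101/60) = 24.2350
SG_post = 1 + (1.047 − 1)·30.8/24.2350

1.0597


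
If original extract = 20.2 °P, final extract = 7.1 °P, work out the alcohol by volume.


SG = 259/(259 − P);  ABV = (OG − FG)·131.25
OG = 259/(259 − 20.2) = 1.0846
FG = 259/(259 − 7.1) = 1.0282
ABV = (1.0846 − 1.0282)·131.25

7.4030 % ABV


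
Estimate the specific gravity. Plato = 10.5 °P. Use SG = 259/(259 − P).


SG = 259/(259 − 10.5)

1.0423


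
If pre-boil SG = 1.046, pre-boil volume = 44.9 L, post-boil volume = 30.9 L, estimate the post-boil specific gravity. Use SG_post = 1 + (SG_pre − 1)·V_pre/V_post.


pts_pre = (1.046 − 1)·1000 = 46.0000
pts_post = 46.0000·44.9/30.9 = 66.8414
SG_post = 1 + 66.8414/1000

1.0668


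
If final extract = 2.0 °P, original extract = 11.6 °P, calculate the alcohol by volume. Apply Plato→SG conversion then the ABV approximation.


SG = 259/(259 − P);  ABV = (OG − FG)·131.25
OG = 259/(259 − 11.6) = 1.0469
FG = 259/(259 − 2.0) = 1.0078
ABV = (1.0469 − 1.0078)·131.25

5.1326 % ABV


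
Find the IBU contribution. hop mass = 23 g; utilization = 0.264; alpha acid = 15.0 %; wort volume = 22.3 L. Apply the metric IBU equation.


IBU = (α/100)·mass·U·1000 / V
IBU = (15.0/100)·23·0.264·1000 / 22.3

40.8430 IBU


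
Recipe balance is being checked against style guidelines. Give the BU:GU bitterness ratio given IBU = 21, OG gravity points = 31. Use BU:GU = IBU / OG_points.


BU:GU = 21 / 31

0.6774


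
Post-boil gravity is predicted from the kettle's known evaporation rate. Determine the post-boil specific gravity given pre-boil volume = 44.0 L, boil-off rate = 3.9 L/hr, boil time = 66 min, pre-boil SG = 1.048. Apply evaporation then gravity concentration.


V_post = V_pre − rate·(t/60);  SG_post = 1 + (SG_pre−1)·V_pre/V_post
V_post = 44.0 − 3.9·(66/60) = 39.7100
SG_post = 1 + (1.048 − 1)·44.0/39.7100

1.0532


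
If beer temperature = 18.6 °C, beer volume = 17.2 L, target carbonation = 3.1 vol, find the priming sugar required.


residual = 14.695·(0.01821 + 0.09011·e^(−0.04·T));  sugar = (target − residual)·4.0·V
residual = 14.695·(0.01821 + 0.09011·e^(−0.04·18.6)) = 0.8969
sugar = (3.1 − 0.8969)·4.0·17.2

151.5766 g


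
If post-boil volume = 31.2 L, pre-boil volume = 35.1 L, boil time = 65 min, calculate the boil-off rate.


rate = (V_pre − V_post) / (t_min/60)
rate = (35.1 − 31.2) / (65/60)

3.6000 L/hr


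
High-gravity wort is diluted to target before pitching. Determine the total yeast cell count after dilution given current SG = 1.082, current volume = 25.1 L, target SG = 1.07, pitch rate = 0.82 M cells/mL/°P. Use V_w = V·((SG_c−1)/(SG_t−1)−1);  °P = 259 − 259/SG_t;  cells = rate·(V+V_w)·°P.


V_w = 25.1·((1.082−1)/(1.07−1)−1) = 4.3029
V_final = 25.1 + 4.3029 = 29.4029
°P = 259 − 259/1.07 = 16.9439
cells = 0.82·29.4029·16.9439

408.5238 billion cells


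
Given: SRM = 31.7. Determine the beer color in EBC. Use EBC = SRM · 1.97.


EBC = 31.7 · 1.97

62.4490 EBC


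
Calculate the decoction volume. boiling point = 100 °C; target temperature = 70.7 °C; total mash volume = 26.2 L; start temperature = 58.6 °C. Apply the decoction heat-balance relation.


V_dec = V_total·(T_target − T_start)/(T_boil − T_start)
V_dec = 26.2·(70.7 − 58.6)/(100 − 58.6)

7.6575 L


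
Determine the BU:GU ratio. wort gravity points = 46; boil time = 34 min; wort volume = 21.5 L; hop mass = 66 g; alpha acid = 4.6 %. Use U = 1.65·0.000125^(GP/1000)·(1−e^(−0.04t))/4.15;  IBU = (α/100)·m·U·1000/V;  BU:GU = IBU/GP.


U = 1.65·0.000125^(46/1000)·(1−e^(−0.04·34))/4.15 = 0.1955
IBU = (4.6/100)·66·0.1955·1000/21.5 = 27.6022
BU:GU = 27.6022/46

0.6000


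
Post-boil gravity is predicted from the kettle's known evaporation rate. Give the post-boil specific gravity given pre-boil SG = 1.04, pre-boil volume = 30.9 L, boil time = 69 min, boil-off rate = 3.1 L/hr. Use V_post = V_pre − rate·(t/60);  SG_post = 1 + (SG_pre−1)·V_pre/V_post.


V_post = 30.9 − 3.1·(69/60) = 27.3350
SG_post = 1 + (1.04 − 1)·30.9/27.3350

1.0452


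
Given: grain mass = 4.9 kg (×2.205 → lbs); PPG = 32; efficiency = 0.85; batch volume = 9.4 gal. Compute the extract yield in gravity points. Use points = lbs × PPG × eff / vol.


lbs = 4.9 × 2.205 = 10.8045
points = 10.8045 × 32 × 0.85 / 9.4

31.2641 points


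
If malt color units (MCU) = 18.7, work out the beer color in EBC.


SRM = 1.4922·MCU^0.6859;  EBC = SRM·1.97
SRM = 1.4922·18.7^0.6859 = 11.1220
EBC = 11.1220·1.97

21.9104 EBC


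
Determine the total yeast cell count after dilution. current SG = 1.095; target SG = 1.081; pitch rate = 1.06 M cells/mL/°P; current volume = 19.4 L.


V_w = V·((SG_c−1)/(SG_t−1)−1);  °P = 259 − 259/SG_t;  cells = rate·(V+V_w)·°P
V_w = 19.4·((1.095−1)/(1.081−1)−1) = 3.3531
V_final = 19.4 + 3.3531 = 22.7531
°P = 259 − 259/1.081 = 19.4070
cells = 1.06·22.7531·19.4070

468.0640 billion cells


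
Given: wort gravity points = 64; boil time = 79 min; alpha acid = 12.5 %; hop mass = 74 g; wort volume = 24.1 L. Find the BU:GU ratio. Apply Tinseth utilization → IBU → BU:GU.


U = 1.65·0.000125^(GP/1000)·(1−e^(−0.04t))/4.15;  IBU = (α/100)·m·U·1000/V;  BU:GU = IBU/GP
U = 1.65·0.000125^(64/1000)·(1−e^(−0.04·79))/4.15 = 0.2142
IBU = (12.5/100)·74·0.2142·1000/24.1 = 82.2120
BU:GU = 82.2120/64

1.2846


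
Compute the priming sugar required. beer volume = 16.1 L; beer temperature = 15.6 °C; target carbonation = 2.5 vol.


residual = 14.695·(0.01821 + 0.09011·e^(−0.04·T));  sugar = (target − residual)·4.0·V
residual = 14.695·(0.01821 + 0.09011·e^(−0.04·15.6)) = 0.9771
sugar = (2.5 − 0.9771)·4.0·16.1

98.0760 g


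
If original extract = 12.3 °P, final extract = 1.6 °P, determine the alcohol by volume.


SG = 259/(259 − P);  ABV = (OG − FG)·131.25
OG = 259/(259 − 12.3) = 1.0499
FG = 259/(259 − 1.6) = 1.0062
ABV = (1.0499 − 1.0062)·131.25

5.7280 % ABV


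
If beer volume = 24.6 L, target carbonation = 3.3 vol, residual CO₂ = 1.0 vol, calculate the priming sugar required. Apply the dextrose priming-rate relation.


sugar = (target − residual)·4.0·V
sugar = (3.3 − 1.0)·4.0·24.6

226.3200 g


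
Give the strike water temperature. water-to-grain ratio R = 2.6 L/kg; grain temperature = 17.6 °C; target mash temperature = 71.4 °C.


T_strike = (0.41/R)·(T_mash − T_grain) + T_mash
T_strike = (0.41/2.6)·(71.4 − 17.6) + 71.4

79.8838 °C


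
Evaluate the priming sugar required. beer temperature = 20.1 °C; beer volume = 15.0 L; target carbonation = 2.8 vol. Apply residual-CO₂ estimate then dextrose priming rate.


residual = 14.695·(0.01821 + 0.09011·e^(−0.04·T));  sugar = (target − residual)·4.0·V
residual = 14.695·(0.01821 + 0.09011·e^(−0.04·20.1)) = 0.8602
sugar = (2.8 − 0.8602)·4.0·15.0

116.3876 g


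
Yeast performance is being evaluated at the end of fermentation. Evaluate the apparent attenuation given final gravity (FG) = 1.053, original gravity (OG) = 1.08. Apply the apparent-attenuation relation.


AA = (OG − FG)/(OG − 1) · 100
AA = (1.08 − 1.053)/(1.08 − 1) · 100

33.7500 %


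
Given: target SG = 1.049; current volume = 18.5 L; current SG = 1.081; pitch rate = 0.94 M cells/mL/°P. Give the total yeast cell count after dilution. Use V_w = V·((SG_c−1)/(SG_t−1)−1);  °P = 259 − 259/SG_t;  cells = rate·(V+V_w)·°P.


V_w = 18.5·((1.081−1)/(1.049−1)−1) = 12.0816
V_final = 18.5 + 12.0816 = 30.5816
°P = 259 − 259/1.049 = 12.0982
cells = 0.94·30.5816·12.0982

347.7834 billion cells


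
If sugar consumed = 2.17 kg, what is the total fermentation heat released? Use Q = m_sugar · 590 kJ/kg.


Q = 2.17 · 590

1280.3000 kJ


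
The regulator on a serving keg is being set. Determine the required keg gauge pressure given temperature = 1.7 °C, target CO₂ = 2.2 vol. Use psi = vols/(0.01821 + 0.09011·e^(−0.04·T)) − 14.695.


psi = 2.2/(0.01821 + 0.09011·e^(−0.04·1.7)) − 14.695

6.7902 psi


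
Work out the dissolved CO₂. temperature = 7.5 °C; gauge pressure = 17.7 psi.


vols = (P + 14.695)·(0.01821 + 0.09011·e^(−0.04·T))
vols = (17.7 + 14.695)·(0.01821 + 0.09011·e^(−0.04·7.5))

2.7524 volumes


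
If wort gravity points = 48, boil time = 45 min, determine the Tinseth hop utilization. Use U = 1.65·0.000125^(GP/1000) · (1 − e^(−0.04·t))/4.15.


bigness = 1.65·0.000125^(48/1000) = 1.0719
boil_factor = (1 − e^(−0.04·45))/4.15 = 0.2011
U = 1.0719 · 0.2011

0.2156


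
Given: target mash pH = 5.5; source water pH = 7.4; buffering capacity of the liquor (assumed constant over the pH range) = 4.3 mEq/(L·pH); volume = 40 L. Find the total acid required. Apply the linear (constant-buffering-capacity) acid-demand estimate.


acid = buffering capacity · (pH_source − pH_target) · V
acid = 4.3 · (7.4 − 5.5) · 40

326.8000 mEq


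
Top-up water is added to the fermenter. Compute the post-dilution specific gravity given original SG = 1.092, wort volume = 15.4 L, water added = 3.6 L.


SG_new = 1 + (SG_old − 1)·V_old/(V_old + V_water)
pts = (1.092 − 1)·1000·15.4/(15.4 + 3.6) = 74.5684
SG_new = 1 + 74.5684/1000

1.0746


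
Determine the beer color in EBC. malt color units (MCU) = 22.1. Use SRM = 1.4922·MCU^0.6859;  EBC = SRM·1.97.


SRM = 1.4922·22.1^0.6859 = 12.4723
EBC = 12.4723·1.97

24.5704 EBC


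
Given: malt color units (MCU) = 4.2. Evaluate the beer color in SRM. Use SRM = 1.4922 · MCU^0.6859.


SRM = 1.4922 · 4.2^0.6859

3.9931 SRM


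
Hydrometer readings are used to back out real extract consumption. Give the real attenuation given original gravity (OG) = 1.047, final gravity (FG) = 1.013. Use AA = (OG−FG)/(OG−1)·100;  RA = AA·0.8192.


AA = (1.047 − 1.013)/(1.047 − 1)·100 = 72.3404
RA = 72.3404·0.8192

59.2613 %


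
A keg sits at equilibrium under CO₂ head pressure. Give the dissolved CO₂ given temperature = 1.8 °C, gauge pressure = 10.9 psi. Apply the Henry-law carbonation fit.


vols = (P + 14.695)·(0.01821 + 0.09011·e^(−0.04·T))
vols = (10.9 + 14.695)·(0.01821 + 0.09011·e^(−0.04·1.8))

2.6122 volumes


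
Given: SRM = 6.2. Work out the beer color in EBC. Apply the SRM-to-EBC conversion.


EBC = SRM · 1.97
EBC = 6.2 · 1.97

12.2140 EBC


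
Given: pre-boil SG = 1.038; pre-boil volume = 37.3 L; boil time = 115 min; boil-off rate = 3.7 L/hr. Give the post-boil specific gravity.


V_post = V_pre − rate·(t/60);  SG_post = 1 + (SG_pre−1)·V_pre/V_post
V_post = 37.3 − 3.7·(115/60) = 30.2083
SG_post = 1 + (1.038 − 1)·37.3/30.2083

1.0469


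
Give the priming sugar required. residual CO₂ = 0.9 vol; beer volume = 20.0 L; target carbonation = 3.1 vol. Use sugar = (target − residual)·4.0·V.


sugar = (3.1 − 0.9)·4.0·20.0

176.0000 g


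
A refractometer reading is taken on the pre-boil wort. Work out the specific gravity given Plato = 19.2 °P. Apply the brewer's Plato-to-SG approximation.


SG = 259/(259 − P)
SG = 259/(259 − 19.2)

1.0801


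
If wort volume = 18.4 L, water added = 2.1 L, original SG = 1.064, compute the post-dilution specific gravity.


SG_new = 1 + (SG_old − 1)·V_old/(V_old + V_water)
pts = (1.064 − 1)·1000·18.4/(18.4 + 2.1) = 57.4439
SG_new = 1 + 57.4439/1000

1.0574


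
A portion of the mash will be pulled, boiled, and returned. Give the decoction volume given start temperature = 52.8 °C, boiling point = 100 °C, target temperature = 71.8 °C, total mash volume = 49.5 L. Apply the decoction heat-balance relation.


V_dec = V_total·(T_target − T_start)/(T_boil − T_start)
V_dec = 49.5·(71.8 − 52.8)/(100 − 52.8)

19.9258 L


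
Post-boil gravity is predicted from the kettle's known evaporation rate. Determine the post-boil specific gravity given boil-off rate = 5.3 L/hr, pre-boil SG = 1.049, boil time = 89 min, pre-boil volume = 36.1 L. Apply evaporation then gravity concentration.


V_post = V_pre − rate·(t/60);  SG_post = 1 + (SG_pre−1)·V_pre/V_post
V_post = 36.1 − 5.3·(89/60) = 28.2383
SG_post = 1 + (1.049 − 1)·36.1/28.2383

1.0626


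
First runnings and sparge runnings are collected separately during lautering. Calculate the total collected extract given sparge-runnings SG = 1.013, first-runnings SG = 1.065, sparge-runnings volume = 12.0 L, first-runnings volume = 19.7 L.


total = Σ (SG_i − 1)·1000·V_i
first = (1.065 − 1)·1000·19.7 = 1280.5000
sparge = (1.013 − 1)·1000·12.0 = 156.0000
total = 1280.5000 + 156.0000

1436.5000 gravity·L


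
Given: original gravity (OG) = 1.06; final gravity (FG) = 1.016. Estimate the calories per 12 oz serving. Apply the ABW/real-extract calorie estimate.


ABW = (OG−FG)·131.25·0.79/FG;  °P = 259 − 259/SG (for OG→OE and FG→AE);  RE = 0.1808·OE + 0.8192·AE;  Cal = (6.9·ABW + 4·(RE−0.1))·FG·3.55
ABW = (1.06 − 1.016)·131.25·0.79/1.016 = 4.4904
OE = 259 − 259/1.06 = 14.6604 °P
AE = 259 − 259/1.016 = 4.0787 °P
RE = 0.1808·14.6604 + 0.8192·4.0787 = 5.9919 °P
Cal = (6.9·4.4904 + 4·(5.9919−0.1))·1.016·3.55

196.7559 kcal


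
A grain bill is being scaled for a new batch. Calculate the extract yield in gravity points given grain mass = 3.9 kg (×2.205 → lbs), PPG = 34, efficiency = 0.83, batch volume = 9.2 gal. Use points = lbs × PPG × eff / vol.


lbs = 3.9 × 2.205 = 8.5995
points = 8.5995 × 34 × 0.83 / 9.2

26.3780 points


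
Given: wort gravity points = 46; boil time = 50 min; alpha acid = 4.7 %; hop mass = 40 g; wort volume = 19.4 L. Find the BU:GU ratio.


U = 1.65·0.000125^(GP/1000)·(1−e^(−0.04t))/4.15;  IBU = (α/100)·m·U·1000/V;  BU:GU = IBU/GP
U = 1.65·0.000125^(46/1000)·(1−e^(−0.04·50))/4.15 = 0.2274
IBU = (4.7/100)·40·0.2274·1000/19.4 = 22.0342
BU:GU = 22.0342/46

0.4790


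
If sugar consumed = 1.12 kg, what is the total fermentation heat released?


Q = m_sugar · 590 kJ/kg
Q = 1.12 · 590

660.8000 kJ


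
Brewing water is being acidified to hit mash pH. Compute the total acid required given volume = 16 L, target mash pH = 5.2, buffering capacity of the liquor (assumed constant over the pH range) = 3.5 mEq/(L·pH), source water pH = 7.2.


acid = buffering capacity · (pH_source − pH_target) · V
acid = 3.5 · (7.2 − 5.2) · 16

112.0000 mEq


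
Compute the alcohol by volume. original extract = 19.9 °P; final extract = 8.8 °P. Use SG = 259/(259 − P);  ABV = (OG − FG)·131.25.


OG = 259/(259 − 19.9) = 1.0832
FG = 259/(259 − 8.8) = 1.0352
ABV = (1.0832 − 1.0352)·131.25

6.3075 % ABV


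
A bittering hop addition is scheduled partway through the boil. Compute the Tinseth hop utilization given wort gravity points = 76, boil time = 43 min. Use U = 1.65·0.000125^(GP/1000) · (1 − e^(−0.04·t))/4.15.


bigness = 1.65·0.000125^(76/1000) = 0.8334
boil_factor = (1 − e^(−0.04·43))/4.15 = 0.1978
U = 0.8334 · 0.1978

0.1649


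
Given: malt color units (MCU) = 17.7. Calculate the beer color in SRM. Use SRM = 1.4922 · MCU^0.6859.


SRM = 1.4922 · 17.7^0.6859

10.7106 SRM


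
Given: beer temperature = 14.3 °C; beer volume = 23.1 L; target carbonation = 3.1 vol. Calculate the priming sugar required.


residual = 14.695·(0.01821 + 0.09011·e^(−0.04·T));  sugar = (target − residual)·4.0·V
residual = 14.695·(0.01821 + 0.09011·e^(−0.04·14.3)) = 1.0149
sugar = (3.1 − 1.0149)·4.0·23.1

192.6587 g


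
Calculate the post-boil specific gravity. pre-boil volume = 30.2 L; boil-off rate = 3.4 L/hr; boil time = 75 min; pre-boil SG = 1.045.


V_post = V_pre − rate·(t/60);  SG_post = 1 + (SG_pre−1)·V_pre/V_post
V_post = 30.2 − 3.4·(75/60) = 25.9500
SG_post = 1 + (1.045 − 1)·30.2/25.9500

1.0524


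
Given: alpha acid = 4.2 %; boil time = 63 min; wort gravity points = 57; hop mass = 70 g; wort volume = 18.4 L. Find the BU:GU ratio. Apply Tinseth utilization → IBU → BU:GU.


U = 1.65·0.000125^(GP/1000)·(1−e^(−0.04t))/4.15;  IBU = (α/100)·m·U·1000/V;  BU:GU = IBU/GP
U = 1.65·0.000125^(57/1000)·(1−e^(−0.04·63))/4.15 = 0.2190
IBU = (4.2/100)·70·0.2190·1000/18.4 = 34.9994
BU:GU = 34.9994/57

0.6140


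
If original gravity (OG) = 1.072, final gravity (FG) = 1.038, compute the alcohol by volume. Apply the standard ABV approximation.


ABV = (OG − FG) · 131.25
ABV = (1.072 − 1.038) · 131.25

4.4625 % ABV


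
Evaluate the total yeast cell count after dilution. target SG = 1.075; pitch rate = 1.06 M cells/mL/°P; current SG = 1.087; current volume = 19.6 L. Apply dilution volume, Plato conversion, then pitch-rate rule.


V_w = V·((SG_c−1)/(SG_t−1)−1);  °P = 259 − 259/SG_t;  cells = rate·(V+V_w)·°P
V_w = 19.6·((1.087−1)/(1.075−1)−1) = 3.1360
V_final = 19.6 + 3.1360 = 22.7360
°P = 259 − 259/1.075 = 18.0698
cells = 1.06·22.7360·18.0698

435.4843 billion cells


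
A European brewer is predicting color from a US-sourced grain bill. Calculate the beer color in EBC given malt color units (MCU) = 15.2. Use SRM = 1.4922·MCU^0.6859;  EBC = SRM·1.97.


SRM = 1.4922·15.2^0.6859 = 9.6484
EBC = 9.6484·1.97

19.0073 EBC


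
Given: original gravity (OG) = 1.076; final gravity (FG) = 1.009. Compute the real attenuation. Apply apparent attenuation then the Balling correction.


AA = (OG−FG)/(OG−1)·100;  RA = AA·0.8192
AA = (1.076 − 1.009)/(1.076 − 1)·100 = 88.1579
RA = 88.1579·0.8192

72.2189 %


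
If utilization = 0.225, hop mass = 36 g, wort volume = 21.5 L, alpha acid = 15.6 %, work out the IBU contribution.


IBU = (α/100)·mass·U·1000 / V
IBU = (15.6/100)·36·0.225·1000 / 21.5

58.7721 IBU


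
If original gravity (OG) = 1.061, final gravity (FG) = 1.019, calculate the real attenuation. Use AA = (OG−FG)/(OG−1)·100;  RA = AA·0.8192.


AA = (1.061 − 1.019)/(1.061 − 1)·100 = 68.8525
RA = 68.8525·0.8192

56.4039 %


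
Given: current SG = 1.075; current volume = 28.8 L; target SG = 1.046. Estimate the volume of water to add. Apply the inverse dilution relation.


V_water = V·((SG_curr − 1)/(SG_target − 1) − 1)
V_water = 28.8·((1.075 − 1)/(1.046 − 1) − 1)

18.1565 L


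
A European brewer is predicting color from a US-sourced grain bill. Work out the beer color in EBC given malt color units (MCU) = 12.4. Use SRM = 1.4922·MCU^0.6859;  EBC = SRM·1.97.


SRM = 1.4922·12.4^0.6859 = 8.3908
EBC = 8.3908·1.97

16.5299 EBC


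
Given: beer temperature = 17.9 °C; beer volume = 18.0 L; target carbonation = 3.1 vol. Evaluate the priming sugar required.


residual = 14.695·(0.01821 + 0.09011·e^(−0.04·T));  sugar = (target − residual)·4.0·V
residual = 14.695·(0.01821 + 0.09011·e^(−0.04·17.9)) = 0.9147
sugar = (3.1 − 0.9147)·4.0·18.0

157.3401 g


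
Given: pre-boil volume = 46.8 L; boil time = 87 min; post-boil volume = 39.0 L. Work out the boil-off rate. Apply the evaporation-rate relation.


rate = (V_pre − V_post) / (t_min/60)
rate = (46.8 − 39.0) / (87/60)

5.3793 L/hr


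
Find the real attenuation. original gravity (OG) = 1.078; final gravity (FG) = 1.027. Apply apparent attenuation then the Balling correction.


AA = (OG−FG)/(OG−1)·100;  RA = AA·0.8192
AA = (1.078 − 1.027)/(1.078 − 1)·100 = 65.3846
RA = 65.3846·0.8192

53.5631 %


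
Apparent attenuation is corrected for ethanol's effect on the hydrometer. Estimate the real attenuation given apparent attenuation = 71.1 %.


RA = AA · 0.8192
RA = 71.1 · 0.8192

58.2451 %


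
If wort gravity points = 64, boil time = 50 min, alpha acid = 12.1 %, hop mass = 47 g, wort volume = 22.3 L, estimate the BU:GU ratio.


U = 1.65·0.000125^(GP/1000)·(1−e^(−0.04t))/4.15;  IBU = (α/100)·m·U·1000/V;  BU:GU = IBU/GP
U = 1.65·0.000125^(64/1000)·(1−e^(−0.04·50))/4.15 = 0.1934
IBU = (12.1/100)·47·0.1934·1000/22.3 = 49.3247
BU:GU = 49.3247/64

0.7707


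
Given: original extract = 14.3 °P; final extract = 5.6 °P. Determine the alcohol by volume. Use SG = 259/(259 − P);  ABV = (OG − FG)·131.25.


OG = 259/(259 − 14.3) = 1.0584
FG = 259/(259 − 5.6) = 1.0221
ABV = (1.0584 − 1.0221)·131.25

4.7696 % ABV


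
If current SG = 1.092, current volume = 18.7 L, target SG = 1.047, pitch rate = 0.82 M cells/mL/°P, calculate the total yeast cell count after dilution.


V_w = V·((SG_c−1)/(SG_t−1)−1);  °P = 259 − 259/SG_t;  cells = rate·(V+V_w)·°P
V_w = 18.7·((1.092−1)/(1.047−1)−1) = 17.9043
V_final = 18.7 + 17.9043 = 36.6043
°P = 259 − 259/1.047 = 11.6266
cells = 0.82·36.6043·11.6266

348.9766 billion cells


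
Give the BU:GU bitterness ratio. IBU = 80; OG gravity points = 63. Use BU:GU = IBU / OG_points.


BU:GU = 80 / 63

1.2698


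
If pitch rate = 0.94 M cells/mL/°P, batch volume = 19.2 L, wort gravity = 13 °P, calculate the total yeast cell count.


cells (billions) = rate · V_L · °P
cells = 0.94 · 19.2 · 13

234.6240 billion cells


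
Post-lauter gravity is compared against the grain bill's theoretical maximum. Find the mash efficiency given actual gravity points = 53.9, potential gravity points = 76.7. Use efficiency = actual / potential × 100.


efficiency = 53.9 / 76.7 × 100

70.2738 %


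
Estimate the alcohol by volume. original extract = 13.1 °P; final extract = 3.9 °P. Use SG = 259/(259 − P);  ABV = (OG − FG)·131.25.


OG = 259/(259 − 13.1) = 1.0533
FG = 259/(259 − 3.9) = 1.0153
ABV = (1.0533 − 1.0153)·131.25

4.9856 % ABV


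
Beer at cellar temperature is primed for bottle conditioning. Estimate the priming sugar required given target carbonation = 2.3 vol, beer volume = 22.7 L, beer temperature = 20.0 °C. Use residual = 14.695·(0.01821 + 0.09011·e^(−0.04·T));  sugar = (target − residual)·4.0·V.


residual = 14.695·(0.01821 + 0.09011·e^(−0.04·20.0)) = 0.8626
sugar = (2.3 − 0.8626)·4.0·22.7

130.5175 g


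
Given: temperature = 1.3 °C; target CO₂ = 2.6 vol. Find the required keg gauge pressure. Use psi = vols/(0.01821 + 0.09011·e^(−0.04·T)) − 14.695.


psi = 2.6/(0.01821 + 0.09011·e^(−0.04·1.3)) − 14.695

10.3643 psi


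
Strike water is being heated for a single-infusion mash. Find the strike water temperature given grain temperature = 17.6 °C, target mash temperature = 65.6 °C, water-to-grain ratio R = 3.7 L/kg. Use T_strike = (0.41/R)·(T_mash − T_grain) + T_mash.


T_strike = (0.41/3.7)·(65.6 − 17.6) + 65.6

70.9189 °C


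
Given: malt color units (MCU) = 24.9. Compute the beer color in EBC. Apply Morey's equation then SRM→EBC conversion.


SRM = 1.4922·MCU^0.6859;  EBC = SRM·1.97
SRM = 1.4922·24.9^0.6859 = 13.5357
EBC = 13.5357·1.97

26.6653 EBC


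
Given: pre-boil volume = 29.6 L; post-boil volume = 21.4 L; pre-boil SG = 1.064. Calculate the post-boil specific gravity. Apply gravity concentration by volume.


SG_post = 1 + (SG_pre − 1)·V_pre/V_post
pts_pre = (1.064 − 1)·1000 = 64.0000
pts_post = 64.0000·29.6/21.4 = 88.5234
SG_post = 1 + 88.5234/1000

1.0885


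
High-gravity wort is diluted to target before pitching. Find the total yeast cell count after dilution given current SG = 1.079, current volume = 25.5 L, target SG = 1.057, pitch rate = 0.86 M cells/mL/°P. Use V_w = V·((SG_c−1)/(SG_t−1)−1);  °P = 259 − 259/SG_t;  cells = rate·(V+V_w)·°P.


V_w = 25.5·((1.079−1)/(1.057−1)−1) = 9.8421
V_final = 25.5 + 9.8421 = 35.3421
°P = 259 − 259/1.057 = 13.9669
cells = 0.86·35.3421·13.9669

424.5125 billion cells


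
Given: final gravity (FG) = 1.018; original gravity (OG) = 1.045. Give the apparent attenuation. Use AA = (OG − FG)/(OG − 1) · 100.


AA = (1.045 − 1.018)/(1.045 − 1) · 100

60.0000 %


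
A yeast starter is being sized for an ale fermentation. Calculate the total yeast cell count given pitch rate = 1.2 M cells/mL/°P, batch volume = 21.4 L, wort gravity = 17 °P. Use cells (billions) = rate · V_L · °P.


cells = 1.2 · 21.4 · 17

436.5600 billion cells


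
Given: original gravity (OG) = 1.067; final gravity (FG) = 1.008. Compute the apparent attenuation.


AA = (OG − FG)/(OG − 1) · 100
AA = (1.067 − 1.008)/(1.067 − 1) · 100

88.0597 %


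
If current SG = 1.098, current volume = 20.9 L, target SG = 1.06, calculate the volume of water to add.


V_water = V·((SG_curr − 1)/(SG_target − 1) − 1)
V_water = 20.9·((1.098 − 1)/(1.06 − 1) − 1)

13.2367 L


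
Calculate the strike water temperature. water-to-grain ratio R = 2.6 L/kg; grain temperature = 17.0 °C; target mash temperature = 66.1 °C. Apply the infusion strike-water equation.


T_strike = (0.41/R)·(T_mash − T_grain) + T_mash
T_strike = (0.41/2.6)·(66.1 − 17.0) + 66.1

73.8427 °C


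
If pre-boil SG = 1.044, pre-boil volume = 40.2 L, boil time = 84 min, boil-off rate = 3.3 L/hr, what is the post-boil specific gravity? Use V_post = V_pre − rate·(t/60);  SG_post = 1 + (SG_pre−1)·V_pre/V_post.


V_post = 40.2 − 3.3·(84/60) = 35.5800
SG_post = 1 + (1.044 − 1)·40.2/35.5800

1.0497


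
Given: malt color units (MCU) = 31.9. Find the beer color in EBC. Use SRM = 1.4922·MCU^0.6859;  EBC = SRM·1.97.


SRM = 1.4922·31.9^0.6859 = 16.0427
EBC = 16.0427·1.97

31.6041 EBC


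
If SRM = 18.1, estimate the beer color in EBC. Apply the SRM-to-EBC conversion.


EBC = SRM · 1.97
EBC = 18.1 · 1.97

35.6570 EBC


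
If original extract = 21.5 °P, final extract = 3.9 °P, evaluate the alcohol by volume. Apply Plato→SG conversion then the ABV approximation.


SG = 259/(259 − P);  ABV = (OG − FG)·131.25
OG = 259/(259 − 21.5) = 1.0905
FG = 259/(259 − 3.9) = 1.0153
ABV = (1.0905 − 1.0153)·131.25

9.8750 % ABV


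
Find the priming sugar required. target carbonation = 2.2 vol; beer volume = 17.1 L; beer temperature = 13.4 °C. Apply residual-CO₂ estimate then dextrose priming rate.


residual = 14.695·(0.01821 + 0.09011·e^(−0.04·T));  sugar = (target − residual)·4.0·V
residual = 14.695·(0.01821 + 0.09011·e^(−0.04·13.4)) = 1.0423
sugar = (2.2 − 1.0423)·4.0·17.1

79.1836 g


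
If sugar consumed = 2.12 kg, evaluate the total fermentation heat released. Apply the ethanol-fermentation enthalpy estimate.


Q = m_sugar · 590 kJ/kg
Q = 2.12 · 590

1250.8000 kJ


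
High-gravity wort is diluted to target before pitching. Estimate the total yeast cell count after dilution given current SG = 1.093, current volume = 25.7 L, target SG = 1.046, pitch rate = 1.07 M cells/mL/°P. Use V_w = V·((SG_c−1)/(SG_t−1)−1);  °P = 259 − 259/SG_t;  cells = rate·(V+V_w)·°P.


V_w = 25.7·((1.093−1)/(1.046−1)−1) = 26.2587
V_final = 25.7 + 26.2587 = 51.9587
°P = 259 − 259/1.046 = 11.3901
cells = 1.07·51.9587·11.3901

633.2394 billion cells


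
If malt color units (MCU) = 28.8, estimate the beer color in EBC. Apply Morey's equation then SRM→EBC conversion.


SRM = 1.4922·MCU^0.6859;  EBC = SRM·1.97
SRM = 1.4922·28.8^0.6859 = 14.9563
EBC = 14.9563·1.97

29.4639 EBC


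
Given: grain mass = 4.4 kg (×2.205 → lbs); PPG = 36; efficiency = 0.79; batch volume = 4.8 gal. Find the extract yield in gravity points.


points = lbs × PPG × eff / vol
lbs = 4.4 × 2.205 = 9.7020
points = 9.7020 × 36 × 0.79 / 4.8

57.4844 points


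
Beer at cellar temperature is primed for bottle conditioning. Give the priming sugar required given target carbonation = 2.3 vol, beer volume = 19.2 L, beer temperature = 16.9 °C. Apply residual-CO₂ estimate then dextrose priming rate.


residual = 14.695·(0.01821 + 0.09011·e^(−0.04·T));  sugar = (target − residual)·4.0·V
residual = 14.695·(0.01821 + 0.09011·e^(−0.04·16.9)) = 0.9411
sugar = (2.3 − 0.9411)·4.0·19.2

104.3612 g


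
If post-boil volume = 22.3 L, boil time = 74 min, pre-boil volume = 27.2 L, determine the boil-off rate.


rate = (V_pre − V_post) / (t_min/60)
rate = (27.2 − 22.3) / (74/60)

3.9730 L/hr


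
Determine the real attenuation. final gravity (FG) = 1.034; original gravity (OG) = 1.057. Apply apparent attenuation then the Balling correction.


AA = (OG−FG)/(OG−1)·100;  RA = AA·0.8192
AA = (1.057 − 1.034)/(1.057 − 1)·100 = 40.3509
RA = 40.3509·0.8192

33.0554 %


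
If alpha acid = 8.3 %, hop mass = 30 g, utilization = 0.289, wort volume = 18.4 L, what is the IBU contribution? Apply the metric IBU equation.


IBU = (α/100)·mass·U·1000 / V
IBU = (8.3/100)·30·0.289·1000 / 18.4

39.1092 IBU


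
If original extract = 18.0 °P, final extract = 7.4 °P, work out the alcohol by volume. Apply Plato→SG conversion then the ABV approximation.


SG = 259/(259 − P);  ABV = (OG − FG)·131.25
OG = 259/(259 − 18.0) = 1.0747
FG = 259/(259 − 7.4) = 1.0294
ABV = (1.0747 − 1.0294)·131.25

5.9426 % ABV


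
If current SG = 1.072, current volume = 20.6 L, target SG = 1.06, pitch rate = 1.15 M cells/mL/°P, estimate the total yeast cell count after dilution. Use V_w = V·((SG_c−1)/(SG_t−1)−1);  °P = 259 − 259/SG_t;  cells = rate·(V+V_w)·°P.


V_w = 20.6·((1.072−1)/(1.06−1)−1) = 4.1200
V_final = 20.6 + 4.1200 = 24.7200
°P = 259 − 259/1.06 = 14.6604
cells = 1.15·24.7200·14.6604

416.7652 billion cells


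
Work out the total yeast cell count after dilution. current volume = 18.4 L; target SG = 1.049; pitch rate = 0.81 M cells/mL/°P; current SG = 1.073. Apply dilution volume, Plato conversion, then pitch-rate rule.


V_w = V·((SG_c−1)/(SG_t−1)−1);  °P = 259 − 259/SG_t;  cells = rate·(V+V_w)·°P
V_w = 18.4·((1.073−1)/(1.049−1)−1) = 9.0122
V_final = 18.4 + 9.0122 = 27.4122
°P = 259 − 259/1.049 = 12.0982
cells = 0.81·27.4122·12.0982

268.6272 billion cells


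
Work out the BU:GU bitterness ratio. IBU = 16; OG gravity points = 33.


BU:GU = IBU / OG_points
BU:GU = 16 / 33

0.4848


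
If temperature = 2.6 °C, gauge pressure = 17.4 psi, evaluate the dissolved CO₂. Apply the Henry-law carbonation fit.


vols = (P + 14.695)·(0.01821 + 0.09011·e^(−0.04·T))
vols = (17.4 + 14.695)·(0.01821 + 0.09011·e^(−0.04·2.6))

3.1909 volumes


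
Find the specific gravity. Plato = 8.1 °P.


SG = 259/(259 − P)
SG = 259/(259 − 8.1)

1.0323


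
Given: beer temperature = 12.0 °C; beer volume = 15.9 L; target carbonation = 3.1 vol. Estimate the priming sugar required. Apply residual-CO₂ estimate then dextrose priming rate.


residual = 14.695·(0.01821 + 0.09011·e^(−0.04·T));  sugar = (target − residual)·4.0·V
residual = 14.695·(0.01821 + 0.09011·e^(−0.04·12.0)) = 1.0870
sugar = (3.1 − 1.0870)·4.0·15.9

128.0288 g


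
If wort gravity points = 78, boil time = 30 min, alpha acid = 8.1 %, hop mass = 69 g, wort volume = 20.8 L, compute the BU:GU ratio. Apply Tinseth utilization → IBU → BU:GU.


U = 1.65·0.000125^(GP/1000)·(1−e^(−0.04t))/4.15;  IBU = (α/100)·m·U·1000/V;  BU:GU = IBU/GP
U = 1.65·0.000125^(78/1000)·(1−e^(−0.04·30))/4.15 = 0.1378
IBU = (8.1/100)·69·0.1378·1000/20.8 = 37.0358
BU:GU = 37.0358/78

0.4748


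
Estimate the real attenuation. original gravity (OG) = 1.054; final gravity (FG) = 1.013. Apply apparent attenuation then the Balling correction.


AA = (OG−FG)/(OG−1)·100;  RA = AA·0.8192
AA = (1.054 − 1.013)/(1.054 − 1)·100 = 75.9259
RA = 75.9259·0.8192

62.1985 %
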